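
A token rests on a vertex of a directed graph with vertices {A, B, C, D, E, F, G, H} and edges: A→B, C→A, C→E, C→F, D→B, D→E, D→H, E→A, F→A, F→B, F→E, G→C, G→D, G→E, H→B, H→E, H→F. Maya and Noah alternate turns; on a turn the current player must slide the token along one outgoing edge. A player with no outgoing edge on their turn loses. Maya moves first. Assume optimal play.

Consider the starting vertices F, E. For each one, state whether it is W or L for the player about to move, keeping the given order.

F: W, E: L

Classify positions by backward induction: terminal positions (no move available) are L. From any other position, the mover wins iff some move reaches an L.
Every edge goes from a vertex to one that appears earlier in the order B, A, E, F, H, D, C, G, so processing vertices in that order labels each vertex after all of its successors.
B: no outgoing edge → L
A: can move to B, which is L ⇒ W
E: the only move is to A(W), a W ⇒ L
F: can move to E, which is L ⇒ W
H: can move to E, which is L ⇒ W
D: can move to E, which is L ⇒ W
C: can move to E, which is L ⇒ W
G: can move to E, which is L ⇒ W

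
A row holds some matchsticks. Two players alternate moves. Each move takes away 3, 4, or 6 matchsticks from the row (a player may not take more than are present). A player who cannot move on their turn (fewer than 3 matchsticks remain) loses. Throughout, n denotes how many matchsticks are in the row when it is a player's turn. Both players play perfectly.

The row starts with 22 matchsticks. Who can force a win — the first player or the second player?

The first player wins.

Use the standard recursion: the mover loses at a terminal position; elsewhere, the mover wins exactly when some move hands the opponent an L position.
n=0: no move → L
n=1: no move → L
n=2: no move → L
n=3: reaches L-position 0 → W
n=4: reaches L-position 1 → W
n=5: reaches L-position 2 → W
n=6: reaches L-position 2 → W
n=7: reaches L-position 1 → W
n=8: reaches L-position 2 → W
n=9: only reaches 6(W), 5(W), 3(W), all W → L
n=10: only reaches 7(W), 6(W), 4(W), all W → L
n=11: only reaches 8(W), 7(W), 5(W), all W → L
n=12: reaches L-position 9 → W
n=13: reaches L-position 10 → W
n=14: reaches L-position 11 → W
n=15: reaches L-position 11 → W
n=16: reaches L-position 10 → W
n=17: reaches L-position 11 → W
n=18: only reaches 15(W), 14(W), 12(W), all W → L
n=19: only reaches 16(W), 15(W), 13(W), all W → L
n=20: only reaches 17(W), 16(W), 14(W), all W → L
n=21: reaches L-position 18 → W
n=22: reaches L-position 19 → W
From 22 the player to move can remove 3, leaving 19, reaching an L position.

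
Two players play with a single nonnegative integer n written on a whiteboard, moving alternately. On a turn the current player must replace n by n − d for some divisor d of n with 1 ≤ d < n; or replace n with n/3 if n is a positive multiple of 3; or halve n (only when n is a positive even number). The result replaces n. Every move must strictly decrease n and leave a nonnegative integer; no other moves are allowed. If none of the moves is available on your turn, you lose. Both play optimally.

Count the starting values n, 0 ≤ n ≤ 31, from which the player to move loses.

Use the standard recursion: the mover loses at a terminal position; elsewhere, the mover wins exactly when some move hands the opponent an L position.
n=0: no move → L
n=1: no move → L
n=2: can move to 1, which is L ⇒ W
n=3: can move to 1, which is L ⇒ W
n=4: moves to 2(W), 3(W); every one is W ⇒ L
n=5: can move to 4, which is L ⇒ W
n=6: can move to 4, which is L ⇒ W
n=7: the only move is to 6(W), a W ⇒ L
n=8: can move to 4, which is L ⇒ W
n=9: moves to 3(W), 6(W), 8(W); every one is W ⇒ L
n=10: can move to 9, which is L ⇒ W
n=11: the only move is to 10(W), a W ⇒ L
n=12: can move to 4, which is L ⇒ W
n=13: the only move is to 12(W), a W ⇒ L
n=14: can move to 7, which is L ⇒ W
n=15: moves to 5(W), 10(W), 12(W), 14(W); every one is W ⇒ L
n=16: can move to 15, which is L ⇒ W
n=17: the only move is to 16(W), a W ⇒ L
n=18: can move to 9, which is L ⇒ W
n=19: the only move is to 18(W), a W ⇒ L
n=20: can move to 15, which is L ⇒ W
n=21: can move to 7, which is L ⇒ W
n=22: can move to 11, which is L ⇒ W
n=23: the only move is to 22(W), a W ⇒ L
n=24: can move to 23, which is L ⇒ W
n=25: moves to 20(W), 24(W); every one is W ⇒ L
n=26: can move to 13, which is L ⇒ W
n=27: can move to 9, which is L ⇒ W
n=28: moves to 14(W), 21(W), 24(W), 26(W), 27(W); every one is W ⇒ L
n=29: can move to 28, which is L ⇒ W
n=30: can move to 15, which is L ⇒ W
n=31: the only move is to 30(W), a W ⇒ L
L entries with 0 ≤ n ≤ 31: n = 0, 1, 4, 7, 9, 11, 13, 15, 17, 19, 23, 25, 28, 31; that makes 14.

14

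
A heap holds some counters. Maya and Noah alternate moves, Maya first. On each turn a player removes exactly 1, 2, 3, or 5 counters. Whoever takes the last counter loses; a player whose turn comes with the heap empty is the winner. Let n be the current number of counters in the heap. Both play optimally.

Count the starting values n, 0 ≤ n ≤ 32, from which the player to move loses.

8

Compute win/loss labels from the base case upward. A position with no move is W. Any other position is W if it can reach an L in one move, else L.
n=0: no move; the opponent has just taken the last counter and therefore loses → W
n=1: only reaches 0(W), which is W → L
n=2: reaches L-position 1 → W
n=3: reaches L-position 1 → W
n=4: reaches L-position 1 → W
n=5: only reaches 4(W), 3(W), 2(W), 0(W), all W → L
n=6: reaches L-position 5 → W
n=7: reaches L-position 5 → W
n=8: reaches L-position 5 → W
n=9: only reaches 8(W), 7(W), 6(W), 4(W), all W → L
n=10: reaches L-position 9 → W
n=11: reaches L-position 9 → W
n=12: reaches L-position 9 → W
n=13: only reaches 12(W), 11(W), 10(W), 8(W), all W → L
n=14: reaches L-position 13 → W
n=15: reaches L-position 13 → W
n=16: reaches L-position 13 → W
n=17: only reaches 16(W), 15(W), 14(W), 12(W), all W → L
n=18: reaches L-position 17 → W
n=19: reaches L-position 17 → W
n=20: reaches L-position 17 → W
n=21: only reaches 20(W), 19(W), 18(W), 16(W), all W → L
n=22: reaches L-position 21 → W
n=23: reaches L-position 21 → W
n=24: reaches L-position 21 → W
n=25: only reaches 24(W), 23(W), 22(W), 20(W), all W → L
n=26: reaches L-position 25 → W
n=27: reaches L-position 25 → W
n=28: reaches L-position 25 → W
n=29: only reaches 28(W), 27(W), 26(W), 24(W), all W → L
n=30: reaches L-position 29 → W
n=31: reaches L-position 29 → W
n=32: reaches L-position 29 → W
L entries with 0 ≤ n ≤ 32: n = 1, 5, 9, 13, 17, 21, 25, 29; that makes 8.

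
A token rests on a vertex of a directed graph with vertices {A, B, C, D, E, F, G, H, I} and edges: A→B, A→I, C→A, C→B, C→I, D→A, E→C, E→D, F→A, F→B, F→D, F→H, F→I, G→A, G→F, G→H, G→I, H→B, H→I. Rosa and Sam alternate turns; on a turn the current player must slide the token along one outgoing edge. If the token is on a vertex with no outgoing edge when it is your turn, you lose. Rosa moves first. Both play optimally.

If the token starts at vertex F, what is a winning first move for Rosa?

Build the W/L table. Terminal = L. A non-terminal position is W if it has a move to some L; otherwise it is L.
Every edge goes from a vertex to one that appears earlier in the order B, I, A, C, D, H, F, G, E, so processing vertices in that order labels each vertex after all of its successors.
B: no outgoing edge → L
I: no outgoing edge → L
A: can move to I, which is L ⇒ W
C: can move to I, which is L ⇒ W
D: the only move is to A(W), a W ⇒ L
H: can move to I, which is L ⇒ W
F: can move to D, which is L ⇒ W
G: can move to I, which is L ⇒ W
E: can move to D, which is L ⇒ W
From F, the L positions reachable in one move are: D, I, B. Any move reaching one of these is winning.

Move to D.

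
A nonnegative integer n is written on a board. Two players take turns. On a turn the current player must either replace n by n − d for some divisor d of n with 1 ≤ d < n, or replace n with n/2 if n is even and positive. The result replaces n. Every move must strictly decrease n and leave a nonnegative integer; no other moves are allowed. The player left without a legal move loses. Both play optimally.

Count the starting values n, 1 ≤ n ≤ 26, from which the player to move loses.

Build the W/L table. Terminal = L. A non-terminal position is W if it has a move to some L; otherwise it is L.
n=0: no move → L
n=1: no move → L
n=2: can move to 1, which is L ⇒ W
n=3: the only move is to 2(W), a W ⇒ L
n=4: can move to 3, which is L ⇒ W
n=5: the only move is to 4(W), a W ⇒ L
n=6: can move to 3, which is L ⇒ W
n=7: the only move is to 6(W), a W ⇒ L
n=8: can move to 7, which is L ⇒ W
n=9: moves to 6(W), 8(W); every one is W ⇒ L
n=10: can move to 5, which is L ⇒ W
n=11: the only move is to 10(W), a W ⇒ L
n=12: can move to 9, which is L ⇒ W
n=13: the only move is to 12(W), a W ⇒ L
n=14: can move to 7, which is L ⇒ W
n=15: moves to 10(W), 12(W), 14(W); every one is W ⇒ L
n=16: can move to 15, which is L ⇒ W
n=17: the only move is to 16(W), a W ⇒ L
n=18: can move to 9, which is L ⇒ W
n=19: the only move is to 18(W), a W ⇒ L
n=20: can move to 15, which is L ⇒ W
n=21: moves to 14(W), 18(W), 20(W); every one is W ⇒ L
n=22: can move to 11, which is L ⇒ W
n=23: the only move is to 22(W), a W ⇒ L
n=24: can move to 21, which is L ⇒ W
n=25: moves to 20(W), 24(W); every one is W ⇒ L
n=26: can move to 13, which is L ⇒ W
L entries with 1 ≤ n ≤ 26 (n=0 is outside the asked range and is not counted): n = 1, 3, 5, 7, 9, 11, 13, 15, 17, 19, 21, 23, 25; that makes 13.

13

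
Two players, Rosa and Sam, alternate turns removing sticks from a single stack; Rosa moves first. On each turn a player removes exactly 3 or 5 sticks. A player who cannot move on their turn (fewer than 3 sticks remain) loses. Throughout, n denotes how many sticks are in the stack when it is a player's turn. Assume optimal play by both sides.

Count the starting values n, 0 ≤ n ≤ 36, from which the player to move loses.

Label each position W (a win for the player to move) or L (a loss). A position with no legal move is L; any other position is W exactly when some move reaches an L, and L when every move reaches a W.
n=0: no move → L
n=1: no move → L
n=2: no move → L
n=3: W (go to 0, an L position)
n=4: W (go to 1, an L position)
n=5: W (go to 2, an L position)
n=6: W (go to 1, an L position)
n=7: W (go to 2, an L position)
n=8: L (options 5(W), 3(W) are all W)
n=9: L (options 6(W), 4(W) are all W)
n=10: L (options 7(W), 5(W) are all W)
n=11: W (go to 8, an L position)
n=12: W (go to 9, an L position)
n=13: W (go to 10, an L position)
n=14: W (go to 9, an L position)
n=15: W (go to 10, an L position)
n=16: L (options 13(W), 11(W) are all W)
n=17: L (options 14(W), 12(W) are all W)
n=18: L (options 15(W), 13(W) are all W)
n=19: W (go to 16, an L position)
n=20: W (go to 17, an L position)
n=21: W (go to 18, an L position)
n=22: W (go to 17, an L position)
n=23: W (go to 18, an L position)
n=24: L (options 21(W), 19(W) are all W)
n=25: L (options 22(W), 20(W) are all W)
n=26: L (options 23(W), 21(W) are all W)
n=27: W (go to 24, an L position)
n=28: W (go to 25, an L position)
n=29: W (go to 26, an L position)
n=30: W (go to 25, an L position)
n=31: W (go to 26, an L position)
n=32: L (options 29(W), 27(W) are all W)
n=33: L (options 30(W), 28(W) are all W)
n=34: L (options 31(W), 29(W) are all W)
n=35: W (go to 32, an L position)
n=36: W (go to 33, an L position)
L entries with 0 ≤ n ≤ 36: n = 0, 1, 2, 8, 9, 10, 16, 17, 18, 24, 25, 26, 32, 33, 34; that makes 15.

15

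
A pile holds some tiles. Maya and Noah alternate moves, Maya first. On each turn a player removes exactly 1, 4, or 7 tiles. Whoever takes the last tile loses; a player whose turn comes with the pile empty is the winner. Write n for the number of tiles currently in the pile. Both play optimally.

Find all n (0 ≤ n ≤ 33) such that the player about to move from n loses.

Compute win/loss labels from the base case upward. A position with no move is W. Any other position is W if it can reach an L in one move, else L.
n=0: no move; the opponent has just taken the last tile and therefore loses → W
n=1: L (sole option 0(W) is W)
n=2: W (go to 1, an L position)
n=3: L (sole option 2(W) is W)
n=4: W (go to 3, an L position)
n=5: W (go to 1, an L position)
n=6: L (options 5(W), 2(W) are all W)
n=7: W (go to 6, an L position)
n=8: W (go to 1, an L position)
n=9: L (options 8(W), 5(W), 2(W) are all W)
n=10: W (go to 9, an L position)
n=11: L (options 10(W), 7(W), 4(W) are all W)
n=12: W (go to 11, an L position)
n=13: W (go to 9, an L position)
n=14: L (options 13(W), 10(W), 7(W) are all W)
n=15: W (go to 14, an L position)
n=16: W (go to 9, an L position)
n=17: L (options 16(W), 13(W), 10(W) are all W)
n=18: W (go to 17, an L position)
n=19: L (options 18(W), 15(W), 12(W) are all W)
n=20: W (go to 19, an L position)
n=21: W (go to 17, an L position)
n=22: L (options 21(W), 18(W), 15(W) are all W)
n=23: W (go to 22, an L position)
n=24: W (go to 17, an L position)
n=25: L (options 24(W), 21(W), 18(W) are all W)
n=26: W (go to 25, an L position)
n=27: L (options 26(W), 23(W), 20(W) are all W)
n=28: W (go to 27, an L position)
n=29: W (go to 25, an L position)
n=30: L (options 29(W), 26(W), 23(W) are all W)
n=31: W (go to 30, an L position)
n=32: W (go to 25, an L position)
n=33: L (options 32(W), 29(W), 26(W) are all W)
Reading off the rows marked L gives the requested list; there are 13 such values of n.

1, 3, 6, 9, 11, 14, 17, 19, 22, 25, 27, 30, 33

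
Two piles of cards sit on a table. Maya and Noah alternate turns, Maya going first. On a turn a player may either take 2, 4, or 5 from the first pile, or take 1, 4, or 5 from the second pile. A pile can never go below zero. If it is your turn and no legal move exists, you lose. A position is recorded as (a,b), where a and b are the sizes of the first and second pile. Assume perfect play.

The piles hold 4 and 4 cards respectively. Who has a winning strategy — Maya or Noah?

Noah wins.

Use the standard recursion: the mover loses at a terminal position; elsewhere, the mover wins exactly when some move hands the opponent an L position.
No move ever increases a pile, so every position that can arise here has a ≤ 4 and b ≤ 4; it is enough to label the cells with 0 ≤ a ≤ 4 and 0 ≤ b ≤ 4.
Every move lowers a or b (never raises either), so fill the grid row by row in increasing a, and left to right within a row: each cell's successors are then already labelled.
      b=0  b=1  b=2  b=3  b=4
a=0:    L    W    L    W    W
a=1:    L    W    L    W    W
a=2:    W    L    W    L    W
a=3:    W    L    W    L    W
a=4:    W    W    W    W    L
Cells with no legal move (terminal, hence L): (0,0), (1,0).
The remaining L cells, each justified by listing all of its moves:
(0,2): the only move is to (0,1)(W), a W ⇒ L
(1,2): the only move is to (1,1)(W), a W ⇒ L
(2,1): moves to (0,1)(W), (2,0)(W); every one is W ⇒ L
(2,3): moves to (0,3)(W), (2,2)(W); every one is W ⇒ L
(3,1): moves to (1,1)(W), (3,0)(W); every one is W ⇒ L
(3,3): moves to (1,3)(W), (3,2)(W); every one is W ⇒ L
(4,4): moves to (2,4)(W), (0,4)(W), (4,3)(W), (4,0)(W); every one is W ⇒ L
Every other cell has at least one move into one of the L cells above, so it is W.
The starting position (4,4) is L: whatever Maya does, the opponent receives a W position.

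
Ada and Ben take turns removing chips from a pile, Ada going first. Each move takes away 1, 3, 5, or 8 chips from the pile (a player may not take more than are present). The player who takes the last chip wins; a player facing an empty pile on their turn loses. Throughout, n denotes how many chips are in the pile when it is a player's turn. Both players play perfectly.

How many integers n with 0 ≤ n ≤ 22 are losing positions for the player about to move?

Work bottom-up. With no move the player to move loses. Otherwise the position is W if at least one move leads to an L position for the opponent, and L if every move leads to a W.
n=0: no move → L
n=1: reaches L-position 0 → W
n=2: only reaches 1(W), which is W → L
n=3: reaches L-position 2 → W
n=4: only reaches 3(W), 1(W), all W → L
n=5: reaches L-position 4 → W
n=6: only reaches 5(W), 3(W), 1(W), all W → L
n=7: reaches L-position 6 → W
n=8: reaches L-position 0 → W
n=9: reaches L-position 6 → W
n=10: reaches L-position 2 → W
n=11: reaches L-position 6 → W
n=12: reaches L-position 4 → W
n=13: only reaches 12(W), 10(W), 8(W), 5(W), all W → L
n=14: reaches L-position 13 → W
n=15: only reaches 14(W), 12(W), 10(W), 7(W), all W → L
n=16: reaches L-position 15 → W
n=17: only reaches 16(W), 14(W), 12(W), 9(W), all W → L
n=18: reaches L-position 17 → W
n=19: only reaches 18(W), 16(W), 14(W), 11(W), all W → L
n=20: reaches L-position 19 → W
n=21: reaches L-position 13 → W
n=22: reaches L-position 19 → W
L entries with 0 ≤ n ≤ 22: n = 0, 2, 4, 6, 13, 15, 17, 19; that makes 8.

8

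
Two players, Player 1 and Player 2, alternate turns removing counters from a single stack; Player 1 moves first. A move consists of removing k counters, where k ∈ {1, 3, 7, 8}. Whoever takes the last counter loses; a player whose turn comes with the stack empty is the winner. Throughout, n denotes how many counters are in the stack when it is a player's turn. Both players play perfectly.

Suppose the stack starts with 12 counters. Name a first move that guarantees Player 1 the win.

Remove 7, leaving 5.

Use the standard recursion: the mover wins at a terminal position; elsewhere, the mover wins exactly when some move hands the opponent an L position.
n=0: no move; the opponent has just taken the last counter and therefore loses → W
n=1: the only move is to 0(W), a W ⇒ L
n=2: can move to 1, which is L ⇒ W
n=3: moves to 2(W), 0(W); every one is W ⇒ L
n=4: can move to 3, which is L ⇒ W
n=5: moves to 4(W), 2(W); every one is W ⇒ L
n=6: can move to 5, which is L ⇒ W
n=7: moves to 6(W), 4(W), 0(W); every one is W ⇒ L
n=8: can move to 7, which is L ⇒ W
n=9: can move to 1, which is L ⇒ W
n=10: can move to 7, which is L ⇒ W
n=11: can move to 3, which is L ⇒ W
n=12: can move to 5, which is L ⇒ W
From 12, the L positions reachable in one move are: 5.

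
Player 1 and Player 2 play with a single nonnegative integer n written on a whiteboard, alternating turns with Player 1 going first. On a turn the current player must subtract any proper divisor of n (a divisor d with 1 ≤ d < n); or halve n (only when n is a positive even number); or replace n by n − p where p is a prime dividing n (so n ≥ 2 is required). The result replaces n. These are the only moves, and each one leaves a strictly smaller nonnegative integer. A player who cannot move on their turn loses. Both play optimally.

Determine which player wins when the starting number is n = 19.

Player 1 wins.

Label each position W (a win for the player to move) or L (a loss). A position with no legal move is L; any other position is W exactly when some move reaches an L, and L when every move reaches a W.
n=0: no move → L
n=1: no move → L
n=2: →0(L), so W
n=3: →0(L), so W
n=4: →2(W), 3(W) — all W, so L
n=5: →0(L), so W
n=6: →4(L), so W
n=7: →0(L), so W
n=8: →4(L), so W
n=9: →6(W), 8(W) — all W, so L
n=10: →9(L), so W
n=11: →0(L), so W
n=12: →9(L), so W
n=13: →0(L), so W
n=14: →7(W), 12(W), 13(W) — all W, so L
n=15: →14(L), so W
n=16: →14(L), so W
n=17: →0(L), so W
n=18: →9(L), so W
n=19: →0(L), so W
The starting position 19 is W: Player 1 should move to 0, handing over an L position.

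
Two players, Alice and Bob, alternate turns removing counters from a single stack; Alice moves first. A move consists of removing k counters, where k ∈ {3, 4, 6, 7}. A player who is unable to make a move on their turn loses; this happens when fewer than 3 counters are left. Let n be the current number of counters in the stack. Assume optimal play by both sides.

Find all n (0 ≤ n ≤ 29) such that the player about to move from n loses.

0, 1, 2, 10, 11, 12, 20, 21, 22

Use the standard recursion: the mover loses at a terminal position; elsewhere, the mover wins exactly when some move hands the opponent an L position.
n=0: no move → L
n=1: no move → L
n=2: no move → L
n=3: can move to 0, which is L ⇒ W
n=4: can move to 1, which is L ⇒ W
n=5: can move to 2, which is L ⇒ W
n=6: can move to 2, which is L ⇒ W
n=7: can move to 1, which is L ⇒ W
n=8: can move to 2, which is L ⇒ W
n=9: can move to 2, which is L ⇒ W
n=10: moves to 7(W), 6(W), 4(W), 3(W); every one is W ⇒ L
n=11: moves to 8(W), 7(W), 5(W), 4(W); every one is W ⇒ L
n=12: moves to 9(W), 8(W), 6(W), 5(W); every one is W ⇒ L
n=13: can move to 10, which is L ⇒ W
n=14: can move to 11, which is L ⇒ W
n=15: can move to 12, which is L ⇒ W
n=16: can move to 12, which is L ⇒ W
n=17: can move to 11, which is L ⇒ W
n=18: can move to 12, which is L ⇒ W
n=19: can move to 12, which is L ⇒ W
n=20: moves to 17(W), 16(W), 14(W), 13(W); every one is W ⇒ L
n=21: moves to 18(W), 17(W), 15(W), 14(W); every one is W ⇒ L
n=22: moves to 19(W), 18(W), 16(W), 15(W); every one is W ⇒ L
n=23: can move to 20, which is L ⇒ W
n=24: can move to 21, which is L ⇒ W
n=25: can move to 22, which is L ⇒ W
n=26: can move to 22, which is L ⇒ W
n=27: can move to 21, which is L ⇒ W
n=28: can move to 22, which is L ⇒ W
n=29: can move to 22, which is L ⇒ W
Reading off the rows marked L gives the requested list; there are 9 such values of n.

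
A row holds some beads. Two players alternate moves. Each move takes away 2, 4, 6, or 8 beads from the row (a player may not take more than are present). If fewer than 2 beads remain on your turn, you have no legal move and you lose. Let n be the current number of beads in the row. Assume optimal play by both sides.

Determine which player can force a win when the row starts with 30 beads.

Work bottom-up. With no move the player to move loses. Otherwise the position is W if at least one move leads to an L position for the opponent, and L if every move leads to a W.
n=0: no move → L
n=1: no move → L
n=2: W (go to 0, an L position)
n=3: W (go to 1, an L position)
n=4: W (go to 0, an L position)
n=5: W (go to 1, an L position)
n=6: W (go to 0, an L position)
n=7: W (go to 1, an L position)
n=8: W (go to 0, an L position)
n=9: W (go to 1, an L position)
n=10: L (options 8(W), 6(W), 4(W), 2(W) are all W)
n=11: L (options 9(W), 7(W), 5(W), 3(W) are all W)
n=12: W (go to 10, an L position)
n=13: W (go to 11, an L position)
n=14: W (go to 10, an L position)
n=15: W (go to 11, an L position)
n=16: W (go to 10, an L position)
n=17: W (go to 11, an L position)
n=18: W (go to 10, an L position)
n=19: W (go to 11, an L position)
n=20: L (options 18(W), 16(W), 14(W), 12(W) are all W)
n=21: L (options 19(W), 17(W), 15(W), 13(W) are all W)
n=22: W (go to 20, an L position)
n=23: W (go to 21, an L position)
n=24: W (go to 20, an L position)
n=25: W (go to 21, an L position)
n=26: W (go to 20, an L position)
n=27: W (go to 21, an L position)
n=28: W (go to 20, an L position)
n=29: W (go to 21, an L position)
n=30: L (options 28(W), 26(W), 24(W), 22(W) are all W)
The starting position 30 is L: whatever the player to move does, the opponent receives a W position.

The second player wins.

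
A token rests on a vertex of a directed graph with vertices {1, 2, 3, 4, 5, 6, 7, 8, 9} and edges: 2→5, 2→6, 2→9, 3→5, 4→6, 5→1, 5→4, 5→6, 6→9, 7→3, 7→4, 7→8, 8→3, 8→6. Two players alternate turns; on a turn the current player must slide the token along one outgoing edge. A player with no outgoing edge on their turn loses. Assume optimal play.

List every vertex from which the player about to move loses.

1, 3, 4, 9

Classify positions by backward induction: terminal positions (no move available) are L. From any other position, the mover wins iff some move reaches an L.
Every edge goes from a vertex to one that appears earlier in the order 9, 1, 6, 4, 5, 3, 2, 8, 7, so processing vertices in that order labels each vertex after all of its successors.
9: no outgoing edge → L
1: no outgoing edge → L
6: →9(L), so W
4: →6(W) only, which is W, so L
5: →4(L), so W
3: →5(W) only, which is W, so L
2: →9(L), so W
8: →3(L), so W
7: →3(L), so W
Reading off the rows marked L gives the requested list; there are 4 such vertices.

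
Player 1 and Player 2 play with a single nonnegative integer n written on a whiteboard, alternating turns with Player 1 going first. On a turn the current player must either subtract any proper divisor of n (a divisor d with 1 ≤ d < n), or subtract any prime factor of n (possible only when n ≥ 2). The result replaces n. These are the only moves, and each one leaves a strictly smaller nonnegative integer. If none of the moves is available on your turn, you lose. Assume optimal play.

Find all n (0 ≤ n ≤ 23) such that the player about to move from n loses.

Compute win/loss labels from the base case upward. A position with no move is L. Any other position is W if it can reach an L in one move, else L.
n=0: no move → L
n=1: no move → L
n=2: W (go to 0, an L position)
n=3: W (go to 0, an L position)
n=4: L (options 2(W), 3(W) are all W)
n=5: W (go to 0, an L position)
n=6: W (go to 4, an L position)
n=7: W (go to 0, an L position)
n=8: W (go to 4, an L position)
n=9: L (options 6(W), 8(W) are all W)
n=10: W (go to 9, an L position)
n=11: W (go to 0, an L position)
n=12: W (go to 9, an L position)
n=13: W (go to 0, an L position)
n=14: L (options 7(W), 12(W), 13(W) are all W)
n=15: W (go to 14, an L position)
n=16: W (go to 14, an L position)
n=17: W (go to 0, an L position)
n=18: W (go to 9, an L position)
n=19: W (go to 0, an L position)
n=20: L (options 10(W), 15(W), 16(W), 18(W), 19(W) are all W)
n=21: W (go to 14, an L position)
n=22: W (go to 20, an L position)
n=23: W (go to 0, an L position)
Reading off the rows marked L gives the requested list; there are 6 such values of n.

0, 1, 4, 9, 14, 20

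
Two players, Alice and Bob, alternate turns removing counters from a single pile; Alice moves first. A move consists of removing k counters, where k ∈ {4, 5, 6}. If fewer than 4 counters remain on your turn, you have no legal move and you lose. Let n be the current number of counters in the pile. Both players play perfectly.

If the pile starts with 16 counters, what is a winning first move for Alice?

Use the standard recursion: the mover loses at a terminal position; elsewhere, the mover wins exactly when some move hands the opponent an L position.
n=0: no move → L
n=1: no move → L
n=2: no move → L
n=3: no move → L
n=4: W (go to 0, an L position)
n=5: W (go to 1, an L position)
n=6: W (go to 2, an L position)
n=7: W (go to 3, an L position)
n=8: W (go to 3, an L position)
n=9: W (go to 3, an L position)
n=10: L (options 6(W), 5(W), 4(W) are all W)
n=11: L (options 7(W), 6(W), 5(W) are all W)
n=12: L (options 8(W), 7(W), 6(W) are all W)
n=13: L (options 9(W), 8(W), 7(W) are all W)
n=14: W (go to 10, an L position)
n=15: W (go to 11, an L position)
n=16: W (go to 12, an L position)
From 16, the L positions reachable in one move are: 12, 11, 10. Any move reaching one of these is winning.

Remove 4, leaving 12.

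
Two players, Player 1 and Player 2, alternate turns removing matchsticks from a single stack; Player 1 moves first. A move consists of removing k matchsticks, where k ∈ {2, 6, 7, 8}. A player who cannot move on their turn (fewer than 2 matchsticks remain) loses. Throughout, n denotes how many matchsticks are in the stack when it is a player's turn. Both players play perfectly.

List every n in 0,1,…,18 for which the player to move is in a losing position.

Label each position W (a win for the player to move) or L (a loss). A position with no legal move is L; any other position is W exactly when some move reaches an L, and L when every move reaches a W.
n=0: no move → L
n=1: no move → L
n=2: reaches L-position 0 → W
n=3: reaches L-position 1 → W
n=4: only reaches 2(W), which is W → L
n=5: only reaches 3(W), which is W → L
n=6: reaches L-position 4 → W
n=7: reaches L-position 5 → W
n=8: reaches L-position 1 → W
n=9: reaches L-position 1 → W
n=10: reaches L-position 4 → W
n=11: reaches L-position 5 → W
n=12: reaches L-position 5 → W
n=13: reaches L-position 5 → W
n=14: only reaches 12(W), 8(W), 7(W), 6(W), all W → L
n=15: only reaches 13(W), 9(W), 8(W), 7(W), all W → L
n=16: reaches L-position 14 → W
n=17: reaches L-position 15 → W
n=18: only reaches 16(W), 12(W), 11(W), 10(W), all W → L
Reading off the rows marked L gives the requested list; there are 7 such values of n.

0, 1, 4, 5, 14, 15, 18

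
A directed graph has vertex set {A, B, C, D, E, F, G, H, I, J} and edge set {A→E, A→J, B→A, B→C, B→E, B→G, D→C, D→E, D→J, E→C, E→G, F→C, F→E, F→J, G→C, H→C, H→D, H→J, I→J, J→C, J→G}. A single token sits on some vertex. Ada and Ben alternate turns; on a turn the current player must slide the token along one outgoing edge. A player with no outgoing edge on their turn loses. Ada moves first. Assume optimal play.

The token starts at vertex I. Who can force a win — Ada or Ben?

Ben wins.

Classify positions by backward induction: terminal positions (no move available) are L. From any other position, the mover wins iff some move reaches an L.
Every edge goes from a vertex to one that appears earlier in the order C, G, E, J, I, D, F, A, B, H, so processing vertices in that order labels each vertex after all of its successors.
C: no outgoing edge → L
G: can move to C, which is L ⇒ W
E: can move to C, which is L ⇒ W
J: can move to C, which is L ⇒ W
I: the only move is to J(W), a W ⇒ L
D: can move to C, which is L ⇒ W
F: can move to C, which is L ⇒ W
A: moves to J(W), E(W); every one is W ⇒ L
B: can move to A, which is L ⇒ W
H: can move to C, which is L ⇒ W
Every move from I reaches a W position, so the mover loses.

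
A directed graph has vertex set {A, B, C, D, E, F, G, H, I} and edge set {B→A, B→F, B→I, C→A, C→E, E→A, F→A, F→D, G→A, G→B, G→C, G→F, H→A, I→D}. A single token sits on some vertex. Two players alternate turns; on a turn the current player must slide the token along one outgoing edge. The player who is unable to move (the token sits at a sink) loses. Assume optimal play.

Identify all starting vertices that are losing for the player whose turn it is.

Label each position W (a win for the player to move) or L (a loss). A position with no legal move is L; any other position is W exactly when some move reaches an L, and L when every move reaches a W.
Every edge goes from a vertex to one that appears earlier in the order D, A, F, I, E, H, C, B, G, so processing vertices in that order labels each vertex after all of its successors.
D: no outgoing edge → L
A: no outgoing edge → L
F: W (go to A, an L position)
I: W (go to D, an L position)
E: W (go to A, an L position)
H: W (go to A, an L position)
C: W (go to A, an L position)
B: W (go to A, an L position)
G: W (go to A, an L position)
Reading off the rows marked L gives the requested list; there are 2 such vertices.

A, D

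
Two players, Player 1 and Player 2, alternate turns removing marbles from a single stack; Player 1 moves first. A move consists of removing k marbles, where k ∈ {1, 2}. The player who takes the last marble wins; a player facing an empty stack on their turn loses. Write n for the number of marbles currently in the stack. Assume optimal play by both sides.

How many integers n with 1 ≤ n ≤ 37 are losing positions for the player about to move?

Use the standard recursion: the mover loses at a terminal position; elsewhere, the mover wins exactly when some move hands the opponent an L position.
n=0: no move → L
n=1: →0(L), so W
n=2: →0(L), so W
n=3: →2(W), 1(W) — all W, so L
n=4: →3(L), so W
n=5: →3(L), so W
n=6: →5(W), 4(W) — all W, so L
n=7: →6(L), so W
n=8: →6(L), so W
n=9: →8(W), 7(W) — all W, so L
n=10: →9(L), so W
n=11: →9(L), so W
n=12: →11(W), 10(W) — all W, so L
n=13: →12(L), so W
n=14: →12(L), so W
n=15: →14(W), 13(W) — all W, so L
n=16: →15(L), so W
n=17: →15(L), so W
n=18: →17(W), 16(W) — all W, so L
n=19: →18(L), so W
n=20: →18(L), so W
n=21: →20(W), 19(W) — all W, so L
n=22: →21(L), so W
n=23: →21(L), so W
n=24: →23(W), 22(W) — all W, so L
n=25: →24(L), so W
n=26: →24(L), so W
n=27: →26(W), 25(W) — all W, so L
n=28: →27(L), so W
n=29: →27(L), so W
n=30: →29(W), 28(W) — all W, so L
n=31: →30(L), so W
n=32: →30(L), so W
n=33: →32(W), 31(W) — all W, so L
n=34: →33(L), so W
n=35: →33(L), so W
n=36: →35(W), 34(W) — all W, so L
n=37: →36(L), so W
L entries with 1 ≤ n ≤ 37 (n=0 is outside the asked range and is not counted): n = 3, 6, 9, 12, 15, 18, 21, 24, 27, 30, 33, 36; that makes 12.

12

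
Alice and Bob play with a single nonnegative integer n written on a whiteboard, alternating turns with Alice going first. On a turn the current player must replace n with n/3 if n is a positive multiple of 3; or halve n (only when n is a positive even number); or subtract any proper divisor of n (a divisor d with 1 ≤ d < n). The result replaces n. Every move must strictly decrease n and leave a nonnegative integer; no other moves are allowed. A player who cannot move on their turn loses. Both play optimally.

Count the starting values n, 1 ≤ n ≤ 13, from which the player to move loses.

6

Compute win/loss labels from the base case upward. A position with no move is L. Any other position is W if it can reach an L in one move, else L.
n=0: no move → L
n=1: no move → L
n=2: →1(L), so W
n=3: →1(L), so W
n=4: →2(W), 3(W) — all W, so L
n=5: →4(L), so W
n=6: →4(L), so W
n=7: →6(W) only, which is W, so L
n=8: →4(L), so W
n=9: →3(W), 6(W), 8(W) — all W, so L
n=10: →9(L), so W
n=11: →10(W) only, which is W, so L
n=12: →4(L), so W
n=13: →12(W) only, which is W, so L
L entries with 1 ≤ n ≤ 13 (n=0 is outside the asked range and is not counted): n = 1, 4, 7, 9, 11, 13; that makes 6.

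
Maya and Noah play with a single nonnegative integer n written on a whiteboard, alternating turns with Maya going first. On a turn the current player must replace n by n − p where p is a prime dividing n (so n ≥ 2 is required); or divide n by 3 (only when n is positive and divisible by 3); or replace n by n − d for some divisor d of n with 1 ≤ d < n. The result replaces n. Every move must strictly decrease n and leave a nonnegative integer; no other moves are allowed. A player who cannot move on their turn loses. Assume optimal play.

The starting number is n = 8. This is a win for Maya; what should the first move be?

Move to 4.

Label each position W (a win for the player to move) or L (a loss). A position with no legal move is L; any other position is W exactly when some move reaches an L, and L when every move reaches a W.
n=0: no move → L
n=1: no move → L
n=2: →0(L), so W
n=3: →0(L), so W
n=4: →2(W), 3(W) — all W, so L
n=5: →0(L), so W
n=6: →4(L), so W
n=7: →0(L), so W
n=8: →4(L), so W
From 8, the L positions reachable in one move are: 4.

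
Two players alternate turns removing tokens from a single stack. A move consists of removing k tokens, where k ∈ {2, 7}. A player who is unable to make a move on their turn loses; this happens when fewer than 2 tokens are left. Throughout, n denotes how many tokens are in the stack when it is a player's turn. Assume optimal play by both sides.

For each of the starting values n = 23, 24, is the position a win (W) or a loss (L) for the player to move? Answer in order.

Classify positions by backward induction: terminal positions (no move available) are L. From any other position, the mover wins iff some move reaches an L.
n=0: no move → L
n=1: no move → L
n=2: →0(L), so W
n=3: →1(L), so W
n=4: →2(W) only, which is W, so L
n=5: →3(W) only, which is W, so L
n=6: →4(L), so W
n=7: →5(L), so W
n=8: →1(L), so W
n=9: →7(W), 2(W) — all W, so L
n=10: →8(W), 3(W) — all W, so L
n=11: →9(L), so W
n=12: →10(L), so W
n=13: →11(W), 6(W) — all W, so L
n=14: →12(W), 7(W) — all W, so L
n=15: →13(L), so W
n=16: →14(L), so W
n=17: →10(L), so W
n=18: →16(W), 11(W) — all W, so L
n=19: →17(W), 12(W) — all W, so L
n=20: →18(L), so W
n=21: →19(L), so W
n=22: →20(W), 15(W) — all W, so L
n=23: →21(W), 16(W) — all W, so L
n=24: →22(L), so W

23: L, 24: W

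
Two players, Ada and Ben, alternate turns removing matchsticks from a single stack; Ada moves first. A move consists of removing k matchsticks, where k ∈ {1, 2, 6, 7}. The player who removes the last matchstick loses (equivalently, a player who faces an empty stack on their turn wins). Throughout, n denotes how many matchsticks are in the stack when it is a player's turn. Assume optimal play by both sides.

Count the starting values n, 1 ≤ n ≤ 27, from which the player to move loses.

Compute win/loss labels from the base case upward. A position with no move is W. Any other position is W if it can reach an L in one move, else L.
n=0: no move; the opponent has just taken the last matchstick and therefore loses → W
n=1: the only move is to 0(W), a W ⇒ L
n=2: can move to 1, which is L ⇒ W
n=3: can move to 1, which is L ⇒ W
n=4: moves to 3(W), 2(W); every one is W ⇒ L
n=5: can move to 4, which is L ⇒ W
n=6: can move to 4, which is L ⇒ W
n=7: can move to 1, which is L ⇒ W
n=8: can move to 1, which is L ⇒ W
n=9: moves to 8(W), 7(W), 3(W), 2(W); every one is W ⇒ L
n=10: can move to 9, which is L ⇒ W
n=11: can move to 9, which is L ⇒ W
n=12: moves to 11(W), 10(W), 6(W), 5(W); every one is W ⇒ L
n=13: can move to 12, which is L ⇒ W
n=14: can move to 12, which is L ⇒ W
n=15: can move to 9, which is L ⇒ W
n=16: can move to 9, which is L ⇒ W
n=17: moves to 16(W), 15(W), 11(W), 10(W); every one is W ⇒ L
n=18: can move to 17, which is L ⇒ W
n=19: can move to 17, which is L ⇒ W
n=20: moves to 19(W), 18(W), 14(W), 13(W); every one is W ⇒ L
n=21: can move to 20, which is L ⇒ W
n=22: can move to 20, which is L ⇒ W
n=23: can move to 17, which is L ⇒ W
n=24: can move to 17, which is L ⇒ W
n=25: moves to 24(W), 23(W), 19(W), 18(W); every one is W ⇒ L
n=26: can move to 25, which is L ⇒ W
n=27: can move to 25, which is L ⇒ W
L entries with 1 ≤ n ≤ 27 (the range starts at n=1): n = 1, 4, 9, 12, 17, 20, 25; that makes 7.

7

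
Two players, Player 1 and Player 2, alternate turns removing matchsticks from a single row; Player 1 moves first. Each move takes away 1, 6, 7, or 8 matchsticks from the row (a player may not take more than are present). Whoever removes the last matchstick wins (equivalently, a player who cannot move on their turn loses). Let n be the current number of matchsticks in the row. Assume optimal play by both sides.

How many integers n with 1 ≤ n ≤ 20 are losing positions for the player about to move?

5

Build the W/L table. Terminal = L. A non-terminal position is W if it has a move to some L; otherwise it is L.
n=0: no move → L
n=1: reaches L-position 0 → W
n=2: only reaches 1(W), which is W → L
n=3: reaches L-position 2 → W
n=4: only reaches 3(W), which is W → L
n=5: reaches L-position 4 → W
n=6: reaches L-position 0 → W
n=7: reaches L-position 0 → W
n=8: reaches L-position 2 → W
n=9: reaches L-position 2 → W
n=10: reaches L-position 4 → W
n=11: reaches L-position 4 → W
n=12: reaches L-position 4 → W
n=13: only reaches 12(W), 7(W), 6(W), 5(W), all W → L
n=14: reaches L-position 13 → W
n=15: only reaches 14(W), 9(W), 8(W), 7(W), all W → L
n=16: reaches L-position 15 → W
n=17: only reaches 16(W), 11(W), 10(W), 9(W), all W → L
n=18: reaches L-position 17 → W
n=19: reaches L-position 13 → W
n=20: reaches L-position 13 → W
L entries with 1 ≤ n ≤ 20 (n=0 is outside the asked range and is not counted): n = 2, 4, 13, 15, 17; that makes 5.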